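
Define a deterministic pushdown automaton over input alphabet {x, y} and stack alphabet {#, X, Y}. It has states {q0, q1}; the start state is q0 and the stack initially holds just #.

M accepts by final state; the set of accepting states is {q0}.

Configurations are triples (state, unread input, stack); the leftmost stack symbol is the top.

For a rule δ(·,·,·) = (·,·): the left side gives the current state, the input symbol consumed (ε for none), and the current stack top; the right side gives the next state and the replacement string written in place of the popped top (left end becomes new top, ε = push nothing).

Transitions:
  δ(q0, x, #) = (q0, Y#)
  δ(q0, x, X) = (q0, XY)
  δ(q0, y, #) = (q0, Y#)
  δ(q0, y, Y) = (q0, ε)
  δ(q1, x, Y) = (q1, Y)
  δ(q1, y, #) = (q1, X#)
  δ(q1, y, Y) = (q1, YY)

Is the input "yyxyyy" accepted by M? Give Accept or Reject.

Accept

(q0, yyxyyy, #)
  read y, top #: go to q0, push Y# → (q0, yxyyy, Y#)
  read y, top Y: go to q0, push ε → (q0, xyyy, #)
  read x, top #: go to q0, push Y# → (q0, yyy, Y#)
  read y, top Y: go to q0, push ε → (q0, yy, #)
  read y, top #: go to q0, push Y# → (q0, y, Y#)
  read y, top Y: go to q0, push ε → (q0, ε, #)
All input consumed; state q0 ∈ F.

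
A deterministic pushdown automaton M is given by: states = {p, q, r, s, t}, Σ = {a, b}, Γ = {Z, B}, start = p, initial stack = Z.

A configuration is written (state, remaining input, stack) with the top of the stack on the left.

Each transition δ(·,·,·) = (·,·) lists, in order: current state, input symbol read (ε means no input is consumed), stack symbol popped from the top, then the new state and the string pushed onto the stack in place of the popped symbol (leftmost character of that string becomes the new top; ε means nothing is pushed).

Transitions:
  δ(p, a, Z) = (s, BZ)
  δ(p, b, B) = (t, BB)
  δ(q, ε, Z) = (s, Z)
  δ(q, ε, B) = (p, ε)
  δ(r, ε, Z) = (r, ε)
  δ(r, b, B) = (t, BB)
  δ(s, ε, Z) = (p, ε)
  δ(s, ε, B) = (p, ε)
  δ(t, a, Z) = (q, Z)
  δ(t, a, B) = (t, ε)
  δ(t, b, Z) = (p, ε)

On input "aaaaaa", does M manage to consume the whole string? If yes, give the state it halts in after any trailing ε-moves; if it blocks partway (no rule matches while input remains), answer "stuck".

p

(p, aaaaaa, Z) ⊢ (s, aaaaa, BZ) ⊢ (p, aaaaa, Z) ⊢ (s, aaaa, BZ) ⊢ (p, aaaa, Z) ⊢ (s, aaa, BZ) ⊢ (p, aaa, Z) ⊢ (s, aa, BZ) ⊢ (p, aa, Z) ⊢ (s, a, BZ) ⊢ (p, a, Z) ⊢ (s, ε, BZ) ⊢ (p, ε, Z)
All input consumed; M is in state p.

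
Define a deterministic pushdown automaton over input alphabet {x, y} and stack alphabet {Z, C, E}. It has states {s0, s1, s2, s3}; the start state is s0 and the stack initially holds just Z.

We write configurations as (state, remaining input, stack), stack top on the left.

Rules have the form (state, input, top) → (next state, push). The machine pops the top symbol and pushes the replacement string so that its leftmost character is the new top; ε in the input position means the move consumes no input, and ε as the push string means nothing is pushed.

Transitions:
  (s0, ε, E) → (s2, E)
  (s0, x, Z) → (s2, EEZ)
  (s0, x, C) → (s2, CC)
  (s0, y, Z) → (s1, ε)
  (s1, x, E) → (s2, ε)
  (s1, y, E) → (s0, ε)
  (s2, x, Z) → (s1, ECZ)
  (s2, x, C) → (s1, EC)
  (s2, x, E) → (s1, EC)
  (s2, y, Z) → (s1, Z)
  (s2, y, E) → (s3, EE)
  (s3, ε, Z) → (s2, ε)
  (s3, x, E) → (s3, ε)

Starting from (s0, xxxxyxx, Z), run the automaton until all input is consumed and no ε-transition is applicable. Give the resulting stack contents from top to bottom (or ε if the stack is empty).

(s0, xxxxyxx, Z) ⊢ (s2, xxxyxx, EEZ) ⊢ (s1, xxyxx, ECEZ) ⊢ (s2, xyxx, CEZ) ⊢ (s1, yxx, ECEZ) ⊢ (s0, xx, CEZ) ⊢ (s2, x, CCEZ) ⊢ (s1, ε, ECCEZ)
All input consumed in state s1 with stack ECCEZ.

ECCEZ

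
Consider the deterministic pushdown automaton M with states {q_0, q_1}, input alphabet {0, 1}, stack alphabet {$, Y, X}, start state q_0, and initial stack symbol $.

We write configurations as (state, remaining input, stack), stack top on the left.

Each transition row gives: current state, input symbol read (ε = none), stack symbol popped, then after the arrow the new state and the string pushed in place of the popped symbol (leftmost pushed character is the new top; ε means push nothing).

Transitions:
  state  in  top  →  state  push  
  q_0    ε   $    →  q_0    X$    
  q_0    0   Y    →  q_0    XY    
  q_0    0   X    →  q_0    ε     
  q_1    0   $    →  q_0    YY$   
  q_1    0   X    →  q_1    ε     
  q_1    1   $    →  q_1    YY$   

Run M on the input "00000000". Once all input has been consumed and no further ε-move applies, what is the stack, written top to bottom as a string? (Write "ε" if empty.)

(q_0, 00000000, $) ⊢ (q_0, 00000000, X$) ⊢ (q_0, 0000000, $) ⊢ (q_0, 0000000, X$) ⊢ (q_0, 000000, $) ⊢ (q_0, 000000, X$) ⊢ (q_0, 00000, $) ⊢ (q_0, 00000, X$) ⊢ (q_0, 0000, $) ⊢ (q_0, 0000, X$) ⊢ (q_0, 000, $) ⊢ (q_0, 000, X$) ⊢ (q_0, 00, $) ⊢ (q_0, 00, X$) ⊢ (q_0, 0, $) ⊢ (q_0, 0, X$) ⊢ (q_0, ε, $) ⊢ (q_0, ε, X$)
All input consumed in state q_0 with stack X$.

X$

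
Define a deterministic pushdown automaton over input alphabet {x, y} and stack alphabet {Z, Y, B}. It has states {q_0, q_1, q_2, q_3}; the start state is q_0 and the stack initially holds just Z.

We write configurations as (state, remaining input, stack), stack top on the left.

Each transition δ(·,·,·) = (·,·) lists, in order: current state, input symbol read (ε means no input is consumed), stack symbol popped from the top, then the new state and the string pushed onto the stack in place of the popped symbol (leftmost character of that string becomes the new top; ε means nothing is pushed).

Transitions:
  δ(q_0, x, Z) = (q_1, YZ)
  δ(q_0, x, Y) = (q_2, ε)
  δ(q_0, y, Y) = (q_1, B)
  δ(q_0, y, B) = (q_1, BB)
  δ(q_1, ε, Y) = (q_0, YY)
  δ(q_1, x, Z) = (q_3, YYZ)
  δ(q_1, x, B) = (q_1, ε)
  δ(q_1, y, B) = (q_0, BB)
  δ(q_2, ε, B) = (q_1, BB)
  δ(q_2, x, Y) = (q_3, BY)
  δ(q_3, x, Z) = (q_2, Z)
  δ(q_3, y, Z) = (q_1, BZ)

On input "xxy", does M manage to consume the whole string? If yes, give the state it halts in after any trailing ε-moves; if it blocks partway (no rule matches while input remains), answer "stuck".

(q_0, xxy, Z) ⊢ (q_1, xy, YZ) ⊢ (q_0, xy, YYZ) ⊢ (q_2, y, YZ)
No transition for (q_2, y, top Y); M blocks with input y remaining.

stuck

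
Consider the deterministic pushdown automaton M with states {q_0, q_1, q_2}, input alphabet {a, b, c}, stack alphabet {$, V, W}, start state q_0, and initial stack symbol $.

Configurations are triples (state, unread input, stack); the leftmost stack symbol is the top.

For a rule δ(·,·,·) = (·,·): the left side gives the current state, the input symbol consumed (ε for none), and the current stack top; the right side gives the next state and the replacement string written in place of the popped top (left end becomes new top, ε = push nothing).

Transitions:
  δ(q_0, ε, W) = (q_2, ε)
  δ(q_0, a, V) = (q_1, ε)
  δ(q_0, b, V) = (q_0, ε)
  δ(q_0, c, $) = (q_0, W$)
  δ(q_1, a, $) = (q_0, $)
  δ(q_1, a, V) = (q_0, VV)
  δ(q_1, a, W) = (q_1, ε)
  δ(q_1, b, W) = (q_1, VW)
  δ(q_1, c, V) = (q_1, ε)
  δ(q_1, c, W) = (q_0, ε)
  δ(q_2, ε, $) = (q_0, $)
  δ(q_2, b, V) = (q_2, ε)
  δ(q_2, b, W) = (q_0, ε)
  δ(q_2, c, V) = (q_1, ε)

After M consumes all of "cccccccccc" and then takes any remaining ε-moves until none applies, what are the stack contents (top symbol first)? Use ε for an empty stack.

$

(q_0, cccccccccc, $)
  read c, top $: go to q_0, push W$ → (q_0, ccccccccc, W$)
  ε-move, top W: go to q_2, push ε → (q_2, ccccccccc, $)
  ε-move, top $: go to q_0, push $ → (q_0, ccccccccc, $)
  read c, top $: go to q_0, push W$ → (q_0, cccccccc, W$)
  ε-move, top W: go to q_2, push ε → (q_2, cccccccc, $)
  ε-move, top $: go to q_0, push $ → (q_0, cccccccc, $)
  read c, top $: go to q_0, push W$ → (q_0, ccccccc, W$)
  ε-move, top W: go to q_2, push ε → (q_2, ccccccc, $)
  ε-move, top $: go to q_0, push $ → (q_0, ccccccc, $)
  read c, top $: go to q_0, push W$ → (q_0, cccccc, W$)
  ε-move, top W: go to q_2, push ε → (q_2, cccccc, $)
  ε-move, top $: go to q_0, push $ → (q_0, cccccc, $)
  read c, top $: go to q_0, push W$ → (q_0, ccccc, W$)
  ε-move, top W: go to q_2, push ε → (q_2, ccccc, $)
  ε-move, top $: go to q_0, push $ → (q_0, ccccc, $)
  read c, top $: go to q_0, push W$ → (q_0, cccc, W$)
  ε-move, top W: go to q_2, push ε → (q_2, cccc, $)
  ε-move, top $: go to q_0, push $ → (q_0, cccc, $)
  read c, top $: go to q_0, push W$ → (q_0, ccc, W$)
  ε-move, top W: go to q_2, push ε → (q_2, ccc, $)
  ε-move, top $: go to q_0, push $ → (q_0, ccc, $)
  read c, top $: go to q_0, push W$ → (q_0, cc, W$)
  ε-move, top W: go to q_2, push ε → (q_2, cc, $)
  ε-move, top $: go to q_0, push $ → (q_0, cc, $)
  read c, top $: go to q_0, push W$ → (q_0, c, W$)
  ε-move, top W: go to q_2, push ε → (q_2, c, $)
  ε-move, top $: go to q_0, push $ → (q_0, c, $)
  read c, top $: go to q_0, push W$ → (q_0, ε, W$)
  ε-move, top W: go to q_2, push ε → (q_2, ε, $)
  ε-move, top $: go to q_0, push $ → (q_0, ε, $)
All input consumed in state q_0 with stack $.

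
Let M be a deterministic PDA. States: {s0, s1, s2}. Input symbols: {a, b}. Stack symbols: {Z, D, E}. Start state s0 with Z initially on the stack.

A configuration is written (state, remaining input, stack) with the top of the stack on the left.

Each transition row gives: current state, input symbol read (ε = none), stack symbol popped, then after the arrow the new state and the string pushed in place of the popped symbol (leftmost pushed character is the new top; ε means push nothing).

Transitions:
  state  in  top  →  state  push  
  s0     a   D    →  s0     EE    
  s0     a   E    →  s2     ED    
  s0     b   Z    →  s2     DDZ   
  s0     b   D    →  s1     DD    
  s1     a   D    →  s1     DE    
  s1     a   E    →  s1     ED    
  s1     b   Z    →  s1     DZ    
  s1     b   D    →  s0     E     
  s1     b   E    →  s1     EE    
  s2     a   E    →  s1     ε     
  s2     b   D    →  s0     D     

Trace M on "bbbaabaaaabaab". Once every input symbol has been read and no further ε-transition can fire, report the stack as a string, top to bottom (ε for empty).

(s0, bbbaabaaaabaab, Z)
  read b, top Z: go to s2, push DDZ → (s2, bbaabaaaabaab, DDZ)
  read b, top D: go to s0, push D → (s0, baabaaaabaab, DDZ)
  read b, top D: go to s1, push DD → (s1, aabaaaabaab, DDDZ)
  read a, top D: go to s1, push DE → (s1, abaaaabaab, DEDDZ)
  read a, top D: go to s1, push DE → (s1, baaaabaab, DEEDDZ)
  read b, top D: go to s0, push E → (s0, aaaabaab, EEEDDZ)
  read a, top E: go to s2, push ED → (s2, aaabaab, EDEEDDZ)
  read a, top E: go to s1, push ε → (s1, aabaab, DEEDDZ)
  read a, top D: go to s1, push DE → (s1, abaab, DEEEDDZ)
  read a, top D: go to s1, push DE → (s1, baab, DEEEEDDZ)
  read b, top D: go to s0, push E → (s0, aab, EEEEEDDZ)
  read a, top E: go to s2, push ED → (s2, ab, EDEEEEDDZ)
  read a, top E: go to s1, push ε → (s1, b, DEEEEDDZ)
  read b, top D: go to s0, push E → (s0, ε, EEEEEDDZ)
All input consumed in state s0 with stack EEEEEDDZ.

EEEEEDDZ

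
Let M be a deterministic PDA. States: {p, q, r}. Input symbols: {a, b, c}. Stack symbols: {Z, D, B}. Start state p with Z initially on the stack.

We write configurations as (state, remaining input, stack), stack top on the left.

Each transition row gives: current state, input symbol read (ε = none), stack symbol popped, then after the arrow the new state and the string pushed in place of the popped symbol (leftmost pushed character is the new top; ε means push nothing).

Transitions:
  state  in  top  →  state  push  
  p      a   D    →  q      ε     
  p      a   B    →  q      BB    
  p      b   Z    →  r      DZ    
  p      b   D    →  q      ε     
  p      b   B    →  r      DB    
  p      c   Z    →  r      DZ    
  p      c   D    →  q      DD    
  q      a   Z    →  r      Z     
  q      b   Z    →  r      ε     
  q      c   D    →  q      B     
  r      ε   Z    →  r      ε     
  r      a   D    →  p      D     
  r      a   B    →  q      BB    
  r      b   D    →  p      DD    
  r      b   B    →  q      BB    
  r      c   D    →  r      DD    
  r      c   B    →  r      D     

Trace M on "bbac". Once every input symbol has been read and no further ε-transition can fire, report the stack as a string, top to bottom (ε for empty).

(p, bbac, Z)
  read b, top Z: go to r, push DZ → (r, bac, DZ)
  read b, top D: go to p, push DD → (p, ac, DDZ)
  read a, top D: go to q, push ε → (q, c, DZ)
  read c, top D: go to q, push B → (q, ε, BZ)
All input consumed in state q with stack BZ.

BZ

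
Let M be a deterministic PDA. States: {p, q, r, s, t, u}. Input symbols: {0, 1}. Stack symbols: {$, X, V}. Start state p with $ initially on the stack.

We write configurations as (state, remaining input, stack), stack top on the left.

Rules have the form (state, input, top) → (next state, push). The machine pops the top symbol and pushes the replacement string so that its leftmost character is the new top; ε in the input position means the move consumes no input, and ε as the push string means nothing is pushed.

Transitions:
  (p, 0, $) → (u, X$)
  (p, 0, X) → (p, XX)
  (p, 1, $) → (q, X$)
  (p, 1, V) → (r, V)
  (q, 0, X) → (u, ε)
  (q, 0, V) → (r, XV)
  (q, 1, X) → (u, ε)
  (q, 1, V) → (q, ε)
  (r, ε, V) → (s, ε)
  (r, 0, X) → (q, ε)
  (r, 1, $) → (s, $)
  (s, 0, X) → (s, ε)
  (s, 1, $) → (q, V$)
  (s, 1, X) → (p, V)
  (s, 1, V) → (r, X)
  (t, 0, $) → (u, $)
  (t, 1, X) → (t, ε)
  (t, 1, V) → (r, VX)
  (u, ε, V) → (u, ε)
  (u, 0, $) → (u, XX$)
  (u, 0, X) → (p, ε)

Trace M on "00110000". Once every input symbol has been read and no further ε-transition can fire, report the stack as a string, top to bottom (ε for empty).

XXX$

(p, 00110000, $) ⊢ (u, 0110000, X$) ⊢ (p, 110000, $) ⊢ (q, 10000, X$) ⊢ (u, 0000, $) ⊢ (u, 000, XX$) ⊢ (p, 00, X$) ⊢ (p, 0, XX$) ⊢ (p, ε, XXX$)
All input consumed in state p with stack XXX$.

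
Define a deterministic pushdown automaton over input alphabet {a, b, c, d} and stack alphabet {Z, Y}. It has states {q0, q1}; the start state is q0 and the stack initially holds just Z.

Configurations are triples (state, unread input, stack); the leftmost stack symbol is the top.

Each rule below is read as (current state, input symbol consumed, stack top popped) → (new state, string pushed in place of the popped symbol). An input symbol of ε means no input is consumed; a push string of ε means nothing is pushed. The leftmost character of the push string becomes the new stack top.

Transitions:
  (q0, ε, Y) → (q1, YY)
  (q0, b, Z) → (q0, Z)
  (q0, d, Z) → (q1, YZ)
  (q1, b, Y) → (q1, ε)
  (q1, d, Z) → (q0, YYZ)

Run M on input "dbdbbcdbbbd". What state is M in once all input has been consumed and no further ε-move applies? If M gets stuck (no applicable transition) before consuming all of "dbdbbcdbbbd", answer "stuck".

(q0, dbdbbcdbbbd, Z) ⊢ (q1, bdbbcdbbbd, YZ) ⊢ (q1, dbbcdbbbd, Z) ⊢ (q0, bbcdbbbd, YYZ) ⊢ (q1, bbcdbbbd, YYYZ) ⊢ (q1, bcdbbbd, YYZ) ⊢ (q1, cdbbbd, YZ)
No transition for (q1, c, top Y); M blocks with input cdbbbd remaining.

stuck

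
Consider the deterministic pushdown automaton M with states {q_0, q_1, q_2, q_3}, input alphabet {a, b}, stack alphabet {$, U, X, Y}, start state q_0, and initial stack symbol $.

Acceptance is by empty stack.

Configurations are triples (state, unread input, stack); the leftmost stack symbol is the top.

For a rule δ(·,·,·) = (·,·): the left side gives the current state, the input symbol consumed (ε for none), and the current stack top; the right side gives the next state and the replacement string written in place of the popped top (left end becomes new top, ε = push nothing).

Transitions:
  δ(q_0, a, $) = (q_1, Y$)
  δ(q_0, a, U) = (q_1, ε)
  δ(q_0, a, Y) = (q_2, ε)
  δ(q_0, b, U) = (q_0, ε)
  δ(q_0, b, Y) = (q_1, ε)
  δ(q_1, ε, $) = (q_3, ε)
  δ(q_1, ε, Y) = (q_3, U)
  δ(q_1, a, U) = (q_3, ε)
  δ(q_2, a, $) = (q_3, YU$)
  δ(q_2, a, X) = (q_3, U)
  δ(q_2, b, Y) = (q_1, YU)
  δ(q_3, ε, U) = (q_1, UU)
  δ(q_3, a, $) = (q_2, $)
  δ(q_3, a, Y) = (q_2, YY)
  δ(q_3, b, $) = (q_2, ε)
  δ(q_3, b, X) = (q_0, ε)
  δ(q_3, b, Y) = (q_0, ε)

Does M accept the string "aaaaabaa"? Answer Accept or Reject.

Reject

(q_0, aaaaabaa, $)
  read a, top $: go to q_1, push Y$ → (q_1, aaaabaa, Y$)
  ε-move, top Y: go to q_3, push U → (q_3, aaaabaa, U$)
  ε-move, top U: go to q_1, push UU → (q_1, aaaabaa, UU$)
  read a, top U: go to q_3, push ε → (q_3, aaabaa, U$)
  ε-move, top U: go to q_1, push UU → (q_1, aaabaa, UU$)
  read a, top U: go to q_3, push ε → (q_3, aabaa, U$)
  ε-move, top U: go to q_1, push UU → (q_1, aabaa, UU$)
  read a, top U: go to q_3, push ε → (q_3, abaa, U$)
  ε-move, top U: go to q_1, push UU → (q_1, abaa, UU$)
  read a, top U: go to q_3, push ε → (q_3, baa, U$)
  ε-move, top U: go to q_1, push UU → (q_1, baa, UU$)
No transition applies at (q_1, baa, UU$); input not fully consumed.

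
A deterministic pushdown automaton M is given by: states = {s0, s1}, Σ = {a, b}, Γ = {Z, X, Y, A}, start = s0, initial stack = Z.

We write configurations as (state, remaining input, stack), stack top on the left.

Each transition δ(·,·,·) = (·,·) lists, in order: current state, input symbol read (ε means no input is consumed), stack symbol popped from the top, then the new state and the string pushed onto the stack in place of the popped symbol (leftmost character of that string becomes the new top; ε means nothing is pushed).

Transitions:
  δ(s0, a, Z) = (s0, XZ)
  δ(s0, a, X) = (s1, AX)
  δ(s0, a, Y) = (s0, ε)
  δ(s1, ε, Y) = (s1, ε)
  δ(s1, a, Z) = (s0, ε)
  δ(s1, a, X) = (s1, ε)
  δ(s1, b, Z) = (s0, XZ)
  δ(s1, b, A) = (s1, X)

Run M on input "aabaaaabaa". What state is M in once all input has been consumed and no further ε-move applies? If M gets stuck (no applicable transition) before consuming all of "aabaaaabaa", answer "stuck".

stuck

(s0, aabaaaabaa, Z)
  read a, top Z: go to s0, push XZ → (s0, abaaaabaa, XZ)
  read a, top X: go to s1, push AX → (s1, baaaabaa, AXZ)
  read b, top A: go to s1, push X → (s1, aaaabaa, XXZ)
  read a, top X: go to s1, push ε → (s1, aaabaa, XZ)
  read a, top X: go to s1, push ε → (s1, aabaa, Z)
  read a, top Z: go to s0, push ε → (s0, abaa, ε)
No transition for (s0, a, top ε); M blocks with input abaa remaining.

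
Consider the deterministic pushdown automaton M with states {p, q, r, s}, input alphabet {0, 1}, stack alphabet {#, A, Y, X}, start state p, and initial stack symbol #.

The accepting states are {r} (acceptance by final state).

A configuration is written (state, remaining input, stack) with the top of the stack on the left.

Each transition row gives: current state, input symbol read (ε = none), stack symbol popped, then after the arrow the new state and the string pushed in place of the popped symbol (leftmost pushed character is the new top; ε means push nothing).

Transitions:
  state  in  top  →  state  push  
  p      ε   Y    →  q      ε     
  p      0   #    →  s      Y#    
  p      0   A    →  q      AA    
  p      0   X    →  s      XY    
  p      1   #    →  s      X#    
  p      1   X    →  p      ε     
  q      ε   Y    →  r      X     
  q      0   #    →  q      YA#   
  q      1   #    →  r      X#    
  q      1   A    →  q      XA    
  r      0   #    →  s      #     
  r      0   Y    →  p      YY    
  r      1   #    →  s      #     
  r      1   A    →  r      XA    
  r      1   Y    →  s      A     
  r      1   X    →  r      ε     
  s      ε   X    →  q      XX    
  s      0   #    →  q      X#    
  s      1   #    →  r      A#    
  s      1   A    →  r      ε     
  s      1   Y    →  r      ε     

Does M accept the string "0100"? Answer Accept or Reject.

(p, 0100, #)
  read 0, top #: go to s, push Y# → (s, 100, Y#)
  read 1, top Y: go to r, push ε → (r, 00, #)
  read 0, top #: go to s, push # → (s, 0, #)
  read 0, top #: go to q, push X# → (q, ε, X#)
All input consumed; state q ∉ F and no further ε-move applies.

Reject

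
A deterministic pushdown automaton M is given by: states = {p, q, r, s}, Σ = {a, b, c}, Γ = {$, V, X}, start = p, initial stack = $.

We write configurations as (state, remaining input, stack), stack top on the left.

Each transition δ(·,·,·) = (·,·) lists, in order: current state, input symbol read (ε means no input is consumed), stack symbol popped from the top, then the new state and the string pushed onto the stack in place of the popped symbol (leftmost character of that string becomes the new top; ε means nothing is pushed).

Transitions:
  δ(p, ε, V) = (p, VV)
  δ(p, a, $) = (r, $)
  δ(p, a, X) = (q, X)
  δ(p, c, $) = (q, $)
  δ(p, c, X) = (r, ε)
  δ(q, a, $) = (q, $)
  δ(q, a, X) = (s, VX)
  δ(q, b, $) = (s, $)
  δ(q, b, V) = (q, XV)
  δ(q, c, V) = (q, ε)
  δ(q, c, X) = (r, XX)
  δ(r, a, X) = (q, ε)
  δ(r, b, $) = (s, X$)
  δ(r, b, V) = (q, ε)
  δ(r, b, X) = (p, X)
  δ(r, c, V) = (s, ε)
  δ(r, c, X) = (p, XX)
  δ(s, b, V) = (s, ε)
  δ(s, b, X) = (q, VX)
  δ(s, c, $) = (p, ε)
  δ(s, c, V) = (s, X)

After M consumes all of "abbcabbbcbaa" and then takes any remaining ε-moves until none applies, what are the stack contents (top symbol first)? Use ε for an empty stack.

VXXVX$

(p, abbcabbbcbaa, $)
  read a, top $: go to r, push $ → (r, bbcabbbcbaa, $)
  read b, top $: go to s, push X$ → (s, bcabbbcbaa, X$)
  read b, top X: go to q, push VX → (q, cabbbcbaa, VX$)
  read c, top V: go to q, push ε → (q, abbbcbaa, X$)
  read a, top X: go to s, push VX → (s, bbbcbaa, VX$)
  read b, top V: go to s, push ε → (s, bbcbaa, X$)
  read b, top X: go to q, push VX → (q, bcbaa, VX$)
  read b, top V: go to q, push XV → (q, cbaa, XVX$)
  read c, top X: go to r, push XX → (r, baa, XXVX$)
  read b, top X: go to p, push X → (p, aa, XXVX$)
  read a, top X: go to q, push X → (q, a, XXVX$)
  read a, top X: go to s, push VX → (s, ε, VXXVX$)
All input consumed in state s with stack VXXVX$.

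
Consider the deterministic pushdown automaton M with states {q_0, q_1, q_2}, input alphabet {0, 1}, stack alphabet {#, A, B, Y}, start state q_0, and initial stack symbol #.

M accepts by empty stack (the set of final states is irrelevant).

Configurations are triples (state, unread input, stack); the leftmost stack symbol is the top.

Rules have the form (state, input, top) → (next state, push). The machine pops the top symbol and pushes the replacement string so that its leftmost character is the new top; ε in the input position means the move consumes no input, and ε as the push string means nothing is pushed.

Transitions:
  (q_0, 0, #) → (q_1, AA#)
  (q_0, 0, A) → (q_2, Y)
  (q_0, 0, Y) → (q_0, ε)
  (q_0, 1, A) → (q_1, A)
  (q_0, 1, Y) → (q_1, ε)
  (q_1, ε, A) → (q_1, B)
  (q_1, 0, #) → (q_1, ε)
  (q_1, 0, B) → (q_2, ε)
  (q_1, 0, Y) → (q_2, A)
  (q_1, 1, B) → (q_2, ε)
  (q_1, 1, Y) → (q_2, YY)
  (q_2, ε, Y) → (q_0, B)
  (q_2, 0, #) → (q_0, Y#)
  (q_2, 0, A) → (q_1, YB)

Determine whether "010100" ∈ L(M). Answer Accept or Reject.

(q_0, 010100, #) ⊢ (q_1, 10100, AA#) ⊢ (q_1, 10100, BA#) ⊢ (q_2, 0100, A#) ⊢ (q_1, 100, YB#) ⊢ (q_2, 00, YYB#) ⊢ (q_0, 00, BYB#)
No transition applies at (q_0, 00, BYB#); input not fully consumed.

Reject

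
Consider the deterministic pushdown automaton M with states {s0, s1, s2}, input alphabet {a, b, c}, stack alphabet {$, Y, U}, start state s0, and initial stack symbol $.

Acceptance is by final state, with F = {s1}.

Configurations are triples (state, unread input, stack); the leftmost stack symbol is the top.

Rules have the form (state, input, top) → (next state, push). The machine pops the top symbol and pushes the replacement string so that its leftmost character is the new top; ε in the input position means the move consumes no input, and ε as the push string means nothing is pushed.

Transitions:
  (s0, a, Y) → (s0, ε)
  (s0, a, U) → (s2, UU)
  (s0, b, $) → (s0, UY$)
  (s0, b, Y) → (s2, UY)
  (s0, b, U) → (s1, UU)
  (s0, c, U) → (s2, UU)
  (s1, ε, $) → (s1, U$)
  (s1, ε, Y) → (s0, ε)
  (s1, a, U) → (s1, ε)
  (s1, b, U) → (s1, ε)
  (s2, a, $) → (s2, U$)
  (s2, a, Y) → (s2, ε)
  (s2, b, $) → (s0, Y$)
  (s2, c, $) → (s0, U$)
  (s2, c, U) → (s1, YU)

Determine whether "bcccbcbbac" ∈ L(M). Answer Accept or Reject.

Reject

(s0, bcccbcbbac, $)
  read b, top $: go to s0, push UY$ → (s0, cccbcbbac, UY$)
  read c, top U: go to s2, push UU → (s2, ccbcbbac, UUY$)
  read c, top U: go to s1, push YU → (s1, cbcbbac, YUUY$)
  ε-move, top Y: go to s0, push ε → (s0, cbcbbac, UUY$)
  read c, top U: go to s2, push UU → (s2, bcbbac, UUUY$)
No transition applies at (s2, bcbbac, UUUY$); input not fully consumed.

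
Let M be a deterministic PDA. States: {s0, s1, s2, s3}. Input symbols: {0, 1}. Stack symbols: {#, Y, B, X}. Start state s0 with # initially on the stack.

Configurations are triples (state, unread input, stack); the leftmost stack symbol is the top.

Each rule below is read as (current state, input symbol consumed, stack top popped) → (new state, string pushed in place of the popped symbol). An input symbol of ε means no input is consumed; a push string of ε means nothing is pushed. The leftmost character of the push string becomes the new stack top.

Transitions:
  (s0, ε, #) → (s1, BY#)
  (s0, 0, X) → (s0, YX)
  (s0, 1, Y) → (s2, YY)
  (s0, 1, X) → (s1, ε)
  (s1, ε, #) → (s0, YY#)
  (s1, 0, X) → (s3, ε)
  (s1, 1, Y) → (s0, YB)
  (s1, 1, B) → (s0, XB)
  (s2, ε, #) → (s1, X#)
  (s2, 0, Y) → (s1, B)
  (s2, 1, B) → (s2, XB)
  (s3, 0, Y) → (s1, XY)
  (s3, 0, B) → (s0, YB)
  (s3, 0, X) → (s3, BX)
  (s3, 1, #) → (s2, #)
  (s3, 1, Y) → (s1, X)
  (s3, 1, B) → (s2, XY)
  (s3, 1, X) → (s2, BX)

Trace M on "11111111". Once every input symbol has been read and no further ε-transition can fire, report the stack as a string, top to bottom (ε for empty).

(s0, 11111111, #)
  ε-move, top #: go to s1, push BY# → (s1, 11111111, BY#)
  read 1, top B: go to s0, push XB → (s0, 1111111, XBY#)
  read 1, top X: go to s1, push ε → (s1, 111111, BY#)
  read 1, top B: go to s0, push XB → (s0, 11111, XBY#)
  read 1, top X: go to s1, push ε → (s1, 1111, BY#)
  read 1, top B: go to s0, push XB → (s0, 111, XBY#)
  read 1, top X: go to s1, push ε → (s1, 11, BY#)
  read 1, top B: go to s0, push XB → (s0, 1, XBY#)
  read 1, top X: go to s1, push ε → (s1, ε, BY#)
All input consumed in state s1 with stack BY#.

BY#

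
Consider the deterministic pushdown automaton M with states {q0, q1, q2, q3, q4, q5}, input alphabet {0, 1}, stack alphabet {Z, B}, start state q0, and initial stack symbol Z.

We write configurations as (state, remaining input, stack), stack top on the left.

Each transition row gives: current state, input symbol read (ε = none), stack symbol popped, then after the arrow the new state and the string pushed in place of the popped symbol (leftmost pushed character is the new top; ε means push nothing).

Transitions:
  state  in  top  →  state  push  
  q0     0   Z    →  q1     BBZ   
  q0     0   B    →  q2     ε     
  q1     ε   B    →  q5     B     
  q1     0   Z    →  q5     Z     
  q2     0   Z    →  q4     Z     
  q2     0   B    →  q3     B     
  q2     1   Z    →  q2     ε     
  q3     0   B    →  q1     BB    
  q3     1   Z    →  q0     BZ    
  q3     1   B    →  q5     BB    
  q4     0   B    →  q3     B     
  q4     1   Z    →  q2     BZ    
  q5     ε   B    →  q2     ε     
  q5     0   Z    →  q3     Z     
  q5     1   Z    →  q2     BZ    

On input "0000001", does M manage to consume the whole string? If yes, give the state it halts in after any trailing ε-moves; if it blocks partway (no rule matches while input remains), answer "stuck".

q2

(q0, 0000001, Z)
  read 0, top Z: go to q1, push BBZ → (q1, 000001, BBZ)
  ε-move, top B: go to q5, push B → (q5, 000001, BBZ)
  ε-move, top B: go to q2, push ε → (q2, 000001, BZ)
  read 0, top B: go to q3, push B → (q3, 00001, BZ)
  read 0, top B: go to q1, push BB → (q1, 0001, BBZ)
  ε-move, top B: go to q5, push B → (q5, 0001, BBZ)
  ε-move, top B: go to q2, push ε → (q2, 0001, BZ)
  read 0, top B: go to q3, push B → (q3, 001, BZ)
  read 0, top B: go to q1, push BB → (q1, 01, BBZ)
  ε-move, top B: go to q5, push B → (q5, 01, BBZ)
  ε-move, top B: go to q2, push ε → (q2, 01, BZ)
  read 0, top B: go to q3, push B → (q3, 1, BZ)
  read 1, top B: go to q5, push BB → (q5, ε, BBZ)
  ε-move, top B: go to q2, push ε → (q2, ε, BZ)
All input consumed; M is in state q2.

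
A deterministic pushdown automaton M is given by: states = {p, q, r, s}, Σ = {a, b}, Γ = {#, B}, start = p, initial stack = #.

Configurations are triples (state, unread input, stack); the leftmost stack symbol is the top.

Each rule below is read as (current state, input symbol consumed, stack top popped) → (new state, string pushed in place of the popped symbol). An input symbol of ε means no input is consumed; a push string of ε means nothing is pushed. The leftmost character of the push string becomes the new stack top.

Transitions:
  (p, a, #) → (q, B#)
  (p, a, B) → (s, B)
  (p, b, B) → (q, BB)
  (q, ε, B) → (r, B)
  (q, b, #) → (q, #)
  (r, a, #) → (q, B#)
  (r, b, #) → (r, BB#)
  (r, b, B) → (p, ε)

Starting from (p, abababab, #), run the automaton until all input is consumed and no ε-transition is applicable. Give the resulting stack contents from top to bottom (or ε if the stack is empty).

(p, abababab, #)
  read a, top #: go to q, push B# → (q, bababab, B#)
  ε-move, top B: go to r, push B → (r, bababab, B#)
  read b, top B: go to p, push ε → (p, ababab, #)
  read a, top #: go to q, push B# → (q, babab, B#)
  ε-move, top B: go to r, push B → (r, babab, B#)
  read b, top B: go to p, push ε → (p, abab, #)
  read a, top #: go to q, push B# → (q, bab, B#)
  ε-move, top B: go to r, push B → (r, bab, B#)
  read b, top B: go to p, push ε → (p, ab, #)
  read a, top #: go to q, push B# → (q, b, B#)
  ε-move, top B: go to r, push B → (r, b, B#)
  read b, top B: go to p, push ε → (p, ε, #)
All input consumed in state p with stack #.

#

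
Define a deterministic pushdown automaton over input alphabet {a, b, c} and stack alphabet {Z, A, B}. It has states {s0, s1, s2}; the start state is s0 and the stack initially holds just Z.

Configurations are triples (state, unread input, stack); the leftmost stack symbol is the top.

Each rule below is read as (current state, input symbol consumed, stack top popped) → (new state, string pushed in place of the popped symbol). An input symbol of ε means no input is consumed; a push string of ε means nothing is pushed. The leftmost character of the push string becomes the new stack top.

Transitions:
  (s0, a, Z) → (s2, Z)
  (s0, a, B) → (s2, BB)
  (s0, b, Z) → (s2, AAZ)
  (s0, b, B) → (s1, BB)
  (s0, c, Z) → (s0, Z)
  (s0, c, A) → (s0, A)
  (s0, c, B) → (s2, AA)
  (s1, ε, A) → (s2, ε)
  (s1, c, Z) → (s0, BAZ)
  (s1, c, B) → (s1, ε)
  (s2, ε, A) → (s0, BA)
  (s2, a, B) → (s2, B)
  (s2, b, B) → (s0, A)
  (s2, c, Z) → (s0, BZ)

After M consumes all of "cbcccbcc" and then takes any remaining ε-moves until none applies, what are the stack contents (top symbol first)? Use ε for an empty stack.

(s0, cbcccbcc, Z)
  read c, top Z: go to s0, push Z → (s0, bcccbcc, Z)
  read b, top Z: go to s2, push AAZ → (s2, cccbcc, AAZ)
  ε-move, top A: go to s0, push BA → (s0, cccbcc, BAAZ)
  read c, top B: go to s2, push AA → (s2, ccbcc, AAAAZ)
  ε-move, top A: go to s0, push BA → (s0, ccbcc, BAAAAZ)
  read c, top B: go to s2, push AA → (s2, cbcc, AAAAAAZ)
  ε-move, top A: go to s0, push BA → (s0, cbcc, BAAAAAAZ)
  read c, top B: go to s2, push AA → (s2, bcc, AAAAAAAAZ)
  ε-move, top A: go to s0, push BA → (s0, bcc, BAAAAAAAAZ)
  read b, top B: go to s1, push BB → (s1, cc, BBAAAAAAAAZ)
  read c, top B: go to s1, push ε → (s1, c, BAAAAAAAAZ)
  read c, top B: go to s1, push ε → (s1, ε, AAAAAAAAZ)
  ε-move, top A: go to s2, push ε → (s2, ε, AAAAAAAZ)
  ε-move, top A: go to s0, push BA → (s0, ε, BAAAAAAAZ)
All input consumed in state s0 with stack BAAAAAAAZ.

BAAAAAAAZ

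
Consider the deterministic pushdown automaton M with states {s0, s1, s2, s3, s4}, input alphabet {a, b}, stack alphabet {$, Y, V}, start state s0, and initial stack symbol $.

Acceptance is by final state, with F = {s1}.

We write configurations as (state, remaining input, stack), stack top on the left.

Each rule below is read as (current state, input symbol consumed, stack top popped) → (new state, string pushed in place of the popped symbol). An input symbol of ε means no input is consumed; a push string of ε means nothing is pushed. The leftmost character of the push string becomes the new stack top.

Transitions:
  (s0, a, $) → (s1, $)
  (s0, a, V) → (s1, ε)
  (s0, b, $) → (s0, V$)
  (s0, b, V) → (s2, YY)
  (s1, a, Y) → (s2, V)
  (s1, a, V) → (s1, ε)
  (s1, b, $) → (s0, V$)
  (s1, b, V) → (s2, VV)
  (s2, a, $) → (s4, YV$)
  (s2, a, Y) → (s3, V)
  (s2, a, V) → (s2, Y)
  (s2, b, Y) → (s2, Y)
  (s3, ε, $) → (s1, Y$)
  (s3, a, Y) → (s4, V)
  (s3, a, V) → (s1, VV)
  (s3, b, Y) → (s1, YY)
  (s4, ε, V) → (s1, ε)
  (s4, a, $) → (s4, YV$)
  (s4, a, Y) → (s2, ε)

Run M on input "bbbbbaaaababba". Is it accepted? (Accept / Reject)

Reject

(s0, bbbbbaaaababba, $)
  read b, top $: go to s0, push V$ → (s0, bbbbaaaababba, V$)
  read b, top V: go to s2, push YY → (s2, bbbaaaababba, YY$)
  read b, top Y: go to s2, push Y → (s2, bbaaaababba, YY$)
  read b, top Y: go to s2, push Y → (s2, baaaababba, YY$)
  read b, top Y: go to s2, push Y → (s2, aaaababba, YY$)
  read a, top Y: go to s3, push V → (s3, aaababba, VY$)
  read a, top V: go to s1, push VV → (s1, aababba, VVY$)
  read a, top V: go to s1, push ε → (s1, ababba, VY$)
  read a, top V: go to s1, push ε → (s1, babba, Y$)
No transition applies at (s1, babba, Y$); input not fully consumed.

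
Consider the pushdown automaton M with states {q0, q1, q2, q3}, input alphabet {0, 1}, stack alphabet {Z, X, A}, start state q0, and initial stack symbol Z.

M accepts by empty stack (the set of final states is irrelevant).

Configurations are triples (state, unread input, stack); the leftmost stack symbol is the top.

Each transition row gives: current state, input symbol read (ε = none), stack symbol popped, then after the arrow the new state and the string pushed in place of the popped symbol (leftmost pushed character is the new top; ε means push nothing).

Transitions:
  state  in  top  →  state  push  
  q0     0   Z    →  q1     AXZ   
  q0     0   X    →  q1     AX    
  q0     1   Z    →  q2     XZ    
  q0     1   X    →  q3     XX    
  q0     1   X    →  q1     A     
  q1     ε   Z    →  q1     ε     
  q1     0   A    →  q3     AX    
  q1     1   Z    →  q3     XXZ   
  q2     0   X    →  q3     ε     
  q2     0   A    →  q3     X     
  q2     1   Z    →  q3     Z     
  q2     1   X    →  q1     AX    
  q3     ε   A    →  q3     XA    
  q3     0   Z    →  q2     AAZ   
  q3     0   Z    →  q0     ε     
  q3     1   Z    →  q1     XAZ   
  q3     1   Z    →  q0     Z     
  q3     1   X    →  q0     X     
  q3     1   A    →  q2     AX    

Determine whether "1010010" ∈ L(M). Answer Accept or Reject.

No computation consumes all input and empties the stack.

Reject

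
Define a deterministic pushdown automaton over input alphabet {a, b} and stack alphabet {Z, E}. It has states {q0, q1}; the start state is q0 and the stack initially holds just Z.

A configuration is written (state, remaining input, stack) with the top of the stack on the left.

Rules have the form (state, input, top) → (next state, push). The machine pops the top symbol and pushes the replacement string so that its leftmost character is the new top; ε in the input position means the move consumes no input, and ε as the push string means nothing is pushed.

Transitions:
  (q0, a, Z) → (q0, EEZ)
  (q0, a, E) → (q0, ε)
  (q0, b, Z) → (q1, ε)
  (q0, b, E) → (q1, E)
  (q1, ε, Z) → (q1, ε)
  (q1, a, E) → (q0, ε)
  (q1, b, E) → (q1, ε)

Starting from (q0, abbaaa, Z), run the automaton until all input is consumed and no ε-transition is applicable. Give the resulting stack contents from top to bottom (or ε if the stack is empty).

(q0, abbaaa, Z)
  read a, top Z: go to q0, push EEZ → (q0, bbaaa, EEZ)
  read b, top E: go to q1, push E → (q1, baaa, EEZ)
  read b, top E: go to q1, push ε → (q1, aaa, EZ)
  read a, top E: go to q0, push ε → (q0, aa, Z)
  read a, top Z: go to q0, push EEZ → (q0, a, EEZ)
  read a, top E: go to q0, push ε → (q0, ε, EZ)
All input consumed in state q0 with stack EZ.

EZ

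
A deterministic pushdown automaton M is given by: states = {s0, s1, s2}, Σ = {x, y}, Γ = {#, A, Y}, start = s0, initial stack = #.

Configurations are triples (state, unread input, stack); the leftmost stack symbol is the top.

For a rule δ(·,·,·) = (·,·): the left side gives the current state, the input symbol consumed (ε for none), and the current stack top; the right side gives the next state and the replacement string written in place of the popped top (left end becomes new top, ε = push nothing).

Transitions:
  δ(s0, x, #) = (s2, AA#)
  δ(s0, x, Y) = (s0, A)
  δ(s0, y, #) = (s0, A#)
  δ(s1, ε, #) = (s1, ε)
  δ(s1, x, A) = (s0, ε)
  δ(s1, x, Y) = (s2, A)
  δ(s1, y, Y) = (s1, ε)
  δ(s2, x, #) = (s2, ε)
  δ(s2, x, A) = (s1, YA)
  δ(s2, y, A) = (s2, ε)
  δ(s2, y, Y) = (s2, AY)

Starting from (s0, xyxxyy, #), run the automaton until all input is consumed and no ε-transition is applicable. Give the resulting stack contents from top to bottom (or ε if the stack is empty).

#

(s0, xyxxyy, #)
  read x, top #: go to s2, push AA# → (s2, yxxyy, AA#)
  read y, top A: go to s2, push ε → (s2, xxyy, A#)
  read x, top A: go to s1, push YA → (s1, xyy, YA#)
  read x, top Y: go to s2, push A → (s2, yy, AA#)
  read y, top A: go to s2, push ε → (s2, y, A#)
  read y, top A: go to s2, push ε → (s2, ε, #)
All input consumed in state s2 with stack #.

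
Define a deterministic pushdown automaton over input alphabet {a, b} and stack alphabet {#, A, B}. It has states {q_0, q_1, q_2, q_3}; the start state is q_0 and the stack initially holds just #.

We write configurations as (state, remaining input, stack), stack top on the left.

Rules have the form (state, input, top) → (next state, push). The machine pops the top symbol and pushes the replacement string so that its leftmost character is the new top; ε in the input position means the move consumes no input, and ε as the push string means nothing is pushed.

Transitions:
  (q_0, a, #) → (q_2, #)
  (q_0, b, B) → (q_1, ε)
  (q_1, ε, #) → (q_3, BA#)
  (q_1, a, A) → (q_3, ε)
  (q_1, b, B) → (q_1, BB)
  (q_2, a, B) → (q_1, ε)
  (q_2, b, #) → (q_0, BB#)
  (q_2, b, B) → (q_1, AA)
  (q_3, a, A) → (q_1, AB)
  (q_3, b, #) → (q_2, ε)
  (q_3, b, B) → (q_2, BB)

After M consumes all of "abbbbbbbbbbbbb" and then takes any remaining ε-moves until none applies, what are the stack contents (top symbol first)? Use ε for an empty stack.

(q_0, abbbbbbbbbbbbb, #)
  read a, top #: go to q_2, push # → (q_2, bbbbbbbbbbbbb, #)
  read b, top #: go to q_0, push BB# → (q_0, bbbbbbbbbbbb, BB#)
  read b, top B: go to q_1, push ε → (q_1, bbbbbbbbbbb, B#)
  read b, top B: go to q_1, push BB → (q_1, bbbbbbbbbb, BB#)
  read b, top B: go to q_1, push BB → (q_1, bbbbbbbbb, BBB#)
  read b, top B: go to q_1, push BB → (q_1, bbbbbbbb, BBBB#)
  read b, top B: go to q_1, push BB → (q_1, bbbbbbb, BBBBB#)
  read b, top B: go to q_1, push BB → (q_1, bbbbbb, BBBBBB#)
  read b, top B: go to q_1, push BB → (q_1, bbbbb, BBBBBBB#)
  read b, top B: go to q_1, push BB → (q_1, bbbb, BBBBBBBB#)
  read b, top B: go to q_1, push BB → (q_1, bbb, BBBBBBBBB#)
  read b, top B: go to q_1, push BB → (q_1, bb, BBBBBBBBBB#)
  read b, top B: go to q_1, push BB → (q_1, b, BBBBBBBBBBB#)
  read b, top B: go to q_1, push BB → (q_1, ε, BBBBBBBBBBBB#)
All input consumed in state q_1 with stack BBBBBBBBBBBB#.

BBBBBBBBBBBB#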